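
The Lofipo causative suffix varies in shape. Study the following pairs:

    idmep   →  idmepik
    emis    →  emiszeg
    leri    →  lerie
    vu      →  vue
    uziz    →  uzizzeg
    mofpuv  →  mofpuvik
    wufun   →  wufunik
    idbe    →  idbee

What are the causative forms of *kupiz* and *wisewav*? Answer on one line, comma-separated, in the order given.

kupizzeg, wisewavik

The pattern is sibilance of the final sound: -zeg when the stem ends in a sibilant (*emis*, *uziz*); -ik when the stem ends in a non-sibilant consonant (*idmep*, *mofpuv*, *wufun*); -e when the stem ends in a vowel (*leri*, *vu*, *idbe*).
Since the final sound of *kupiz* is /z/ (a sibilant), it takes -zeg, giving *kupizzeg*.
*wisewav*: final sound = /v/, a non-sibilant consonant → -ik → *wisewavik*.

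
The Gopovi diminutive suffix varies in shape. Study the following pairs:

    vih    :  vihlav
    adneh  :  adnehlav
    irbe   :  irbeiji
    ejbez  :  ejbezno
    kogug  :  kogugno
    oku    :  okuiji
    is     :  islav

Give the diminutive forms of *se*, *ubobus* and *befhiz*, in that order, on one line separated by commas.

seiji, ubobuslav, befhizno

The suffix is conditioned by the final sound: -lav when the stem ends in a voiceless consonant (*vih*, *adneh*, *is*); -no when the stem ends in a voiced consonant (*ejbez*, *kogug*); -iji when the stem ends in a vowel (*irbe*, *oku*).
*se* — final sound /e/ (a vowel) → -iji → *seiji*.
Since the final sound of *ubobus* is /s/ (a voiceless consonant), it takes -lav, giving *ubobuslav*.
The final sound of *befhiz* is /z/, which is a voiced consonant, so the suffix is -no, giving *befhizno*.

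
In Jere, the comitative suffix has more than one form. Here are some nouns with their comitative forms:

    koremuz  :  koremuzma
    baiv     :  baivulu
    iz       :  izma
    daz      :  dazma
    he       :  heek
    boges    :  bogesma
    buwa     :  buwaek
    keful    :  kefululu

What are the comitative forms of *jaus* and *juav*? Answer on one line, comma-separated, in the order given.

Looking at the final sound of each stem: -ma when the stem ends in a sibilant (*koremuz*, *iz*, *daz*, *boges*); -ulu when the stem ends in a non-sibilant consonant (*baiv*, *keful*); -ek when the stem ends in a vowel (*he*, *buwa*).
Since the final sound of *jaus* is /s/ (a sibilant), it takes -ma, giving *jausma*.
*juav* — final sound /v/ (a non-sibilant consonant) → -ulu → *juavulu*.

jausma, juavulu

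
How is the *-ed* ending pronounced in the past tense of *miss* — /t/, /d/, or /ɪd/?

The stem *miss* ends in a voiceless consonant other than /t/.
The -ed suffix is realized as /ɪd/ after /t, d/; as /t/ after other voiceless consonants; and as /d/ after other voiced sounds.
So -ed on *miss* is pronounced /t/.

/t/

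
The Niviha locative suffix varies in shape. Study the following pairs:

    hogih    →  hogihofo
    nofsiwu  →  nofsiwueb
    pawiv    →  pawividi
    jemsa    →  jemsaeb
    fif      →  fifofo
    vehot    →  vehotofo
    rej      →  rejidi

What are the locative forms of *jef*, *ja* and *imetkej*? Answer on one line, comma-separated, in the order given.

The suffix is conditioned by the final sound: -ofo when the stem ends in a voiceless consonant (*hogih*, *fif*, *vehot*); -idi when the stem ends in a voiced consonant (*pawiv*, *rej*); -eb when the stem ends in a vowel (*nofsiwu*, *jemsa*).
Since the final sound of *jef* is /f/ (a voiceless consonant), it takes -ofo, giving *jefofo*.
*ja* — final sound /a/ (a vowel) → -eb → *jaeb*.
*imetkej* — final sound /j/ (a voiced consonant) → -idi → *imetkejidi*.

jefofo, jaeb, imetkejidi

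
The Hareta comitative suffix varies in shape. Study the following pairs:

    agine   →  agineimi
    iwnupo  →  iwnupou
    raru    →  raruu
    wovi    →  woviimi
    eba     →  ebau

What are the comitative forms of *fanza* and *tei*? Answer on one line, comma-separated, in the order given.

fanzau, teiimi

Looking at the last vowel of each stem: -imi when the last vowel of the stem is a front vowel (*agine*, *wovi*); -u when the last vowel of the stem is a back vowel (*iwnupo*, *raru*, *eba*).
The last vowel of *fanza* is /a/, which is a back vowel, so the suffix is -u, giving *fanzau*.
The last vowel of *tei* is /i/, which is a front vowel, so the suffix is -imi, giving *teiimi*.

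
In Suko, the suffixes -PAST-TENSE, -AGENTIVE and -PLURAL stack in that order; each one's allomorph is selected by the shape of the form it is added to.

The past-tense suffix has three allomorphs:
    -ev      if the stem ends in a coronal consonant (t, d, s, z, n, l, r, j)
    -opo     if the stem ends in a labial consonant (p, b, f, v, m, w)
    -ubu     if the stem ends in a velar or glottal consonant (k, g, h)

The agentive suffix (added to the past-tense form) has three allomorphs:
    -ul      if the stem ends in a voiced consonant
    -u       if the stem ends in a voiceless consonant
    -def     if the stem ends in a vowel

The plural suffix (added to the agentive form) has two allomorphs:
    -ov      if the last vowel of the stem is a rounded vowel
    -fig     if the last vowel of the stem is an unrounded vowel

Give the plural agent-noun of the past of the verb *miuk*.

miukubudeffig

*miuk*: final consonant = /k/, velar/glottal → -ubu → *miukubu*.
Since the final sound of the past-tense form *miukubu* is /u/ (a vowel), it takes -def, giving *miukubudef*.
Since the last vowel of the agentive form *miukubudef* is /e/ (an unrounded vowel), it takes -fig, giving *miukubudeffig*.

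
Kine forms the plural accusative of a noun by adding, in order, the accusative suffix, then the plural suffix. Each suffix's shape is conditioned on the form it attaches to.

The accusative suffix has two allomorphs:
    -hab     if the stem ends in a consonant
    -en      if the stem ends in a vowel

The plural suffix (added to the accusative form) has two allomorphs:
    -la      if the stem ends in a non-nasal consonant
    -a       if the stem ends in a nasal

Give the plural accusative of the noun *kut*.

*kut* — final sound /t/ (a consonant) → -hab → *kuthab*.
Since the final consonant of the accusative form *kuthab* is /b/ (non-nasal), it takes -la, giving *kuthabla*.

kuthabla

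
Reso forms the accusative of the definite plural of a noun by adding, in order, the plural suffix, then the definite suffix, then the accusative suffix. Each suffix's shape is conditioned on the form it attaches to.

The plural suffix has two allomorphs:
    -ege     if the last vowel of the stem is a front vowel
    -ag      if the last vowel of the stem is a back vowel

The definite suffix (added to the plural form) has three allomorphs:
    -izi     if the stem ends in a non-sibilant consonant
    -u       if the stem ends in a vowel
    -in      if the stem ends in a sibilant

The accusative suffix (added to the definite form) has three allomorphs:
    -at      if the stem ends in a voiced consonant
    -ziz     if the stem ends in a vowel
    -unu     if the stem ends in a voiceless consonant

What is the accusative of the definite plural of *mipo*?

mipoagiziziz

The last vowel of *mipo* is /o/, which is a back vowel, so the plural suffix is -ag, giving *mipoag*.
Since the final sound of the plural form *mipoag* is /g/ (a non-sibilant consonant), it takes -izi, giving *mipoagizi*.
The definite form *mipoagizi*: final sound = /i/, a vowel → -ziz → *mipoagiziziz*.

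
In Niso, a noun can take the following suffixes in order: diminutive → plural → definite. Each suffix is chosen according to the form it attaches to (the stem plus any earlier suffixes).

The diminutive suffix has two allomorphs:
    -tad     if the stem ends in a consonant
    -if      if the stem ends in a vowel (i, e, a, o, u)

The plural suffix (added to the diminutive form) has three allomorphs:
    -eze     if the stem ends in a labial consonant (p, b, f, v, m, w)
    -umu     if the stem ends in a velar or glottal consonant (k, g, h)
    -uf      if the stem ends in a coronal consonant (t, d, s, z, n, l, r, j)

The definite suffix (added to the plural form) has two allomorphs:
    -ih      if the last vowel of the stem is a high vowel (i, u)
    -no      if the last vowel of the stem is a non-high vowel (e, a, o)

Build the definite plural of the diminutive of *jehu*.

jehuifezeno

The final sound of *jehu* is /u/, which is a vowel, so the diminutive suffix is -if, giving *jehuif*.
The diminutive form *jehuif*: final consonant = /f/, labial → -eze → *jehuifeze*.
Since the last vowel of the plural form *jehuifeze* is /e/ (a non-high vowel), it takes -no, giving *jehuifezeno*.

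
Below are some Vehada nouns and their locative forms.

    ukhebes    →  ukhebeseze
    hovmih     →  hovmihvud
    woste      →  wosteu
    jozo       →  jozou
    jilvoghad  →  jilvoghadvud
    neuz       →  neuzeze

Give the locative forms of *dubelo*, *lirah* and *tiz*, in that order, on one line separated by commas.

The alternation tracks the final sound of the stem — -eze when the stem ends in a sibilant (*ukhebes*, *neuz*); -vud when the stem ends in a non-sibilant consonant (*hovmih*, *jilvoghad*); -u when the stem ends in a vowel (*woste*, *jozo*).
Since the final sound of *dubelo* is /o/ (a vowel), it takes -u, giving *dubelou*.
The final sound of *lirah* is /h/, which is a non-sibilant consonant, so the suffix is -vud, giving *lirahvud*.
*tiz* — final sound /z/ (a sibilant) → -eze → *tizeze*.

dubelou, lirahvud, tizeze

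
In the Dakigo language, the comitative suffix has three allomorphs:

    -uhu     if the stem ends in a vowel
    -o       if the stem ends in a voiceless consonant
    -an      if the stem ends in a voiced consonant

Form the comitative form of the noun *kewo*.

kewouhu

*kewo* — final sound /o/ (a vowel) → -uhu → *kewouhu*.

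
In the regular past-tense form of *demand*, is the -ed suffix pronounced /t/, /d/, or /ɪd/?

The stem *demand* ends in /t/ or /d/.
The -ed suffix is realized as /ɪd/ after /t, d/; as /t/ after other voiceless consonants; and as /d/ after other voiced sounds.
So -ed on *demand* is pronounced /ɪd/.

/ɪd/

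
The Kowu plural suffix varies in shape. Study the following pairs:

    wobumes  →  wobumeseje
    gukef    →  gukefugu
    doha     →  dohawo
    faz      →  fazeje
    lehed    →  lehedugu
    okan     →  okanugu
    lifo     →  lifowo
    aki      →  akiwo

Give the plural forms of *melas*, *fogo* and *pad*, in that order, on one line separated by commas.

Looking at the final sound of each stem: -eje when the stem ends in a sibilant (*wobumes*, *faz*); -ugu when the stem ends in a non-sibilant consonant (*gukef*, *lehed*, *okan*); -wo when the stem ends in a vowel (*doha*, *lifo*, *aki*).
The final sound of *melas* is /s/, which is a sibilant, so the suffix is -eje, giving *melaseje*.
*fogo* — final sound /o/ (a vowel) → -wo → *fogowo*.
Since the final sound of *pad* is /d/ (a non-sibilant consonant), it takes -ugu, giving *padugu*.

melaseje, fogowo, padugu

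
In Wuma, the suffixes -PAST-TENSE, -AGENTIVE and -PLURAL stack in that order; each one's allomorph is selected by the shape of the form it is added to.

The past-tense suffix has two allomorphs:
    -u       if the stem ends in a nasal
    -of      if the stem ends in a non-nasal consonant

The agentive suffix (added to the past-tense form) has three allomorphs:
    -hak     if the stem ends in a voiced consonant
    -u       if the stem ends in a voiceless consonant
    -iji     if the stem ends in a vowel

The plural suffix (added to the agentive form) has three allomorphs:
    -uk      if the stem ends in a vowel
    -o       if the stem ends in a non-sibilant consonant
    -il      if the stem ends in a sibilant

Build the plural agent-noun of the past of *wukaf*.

wukafofuuk

Since the final consonant of *wukaf* is /f/ (non-nasal), it takes -of, giving *wukafof*.
The final sound of the past-tense form *wukafof* is /f/, which is a voiceless consonant, so the agentive suffix is -u, giving *wukafofu*.
The agentive form *wukafofu* — final sound /u/ (a vowel) → -uk → *wukafofuuk*.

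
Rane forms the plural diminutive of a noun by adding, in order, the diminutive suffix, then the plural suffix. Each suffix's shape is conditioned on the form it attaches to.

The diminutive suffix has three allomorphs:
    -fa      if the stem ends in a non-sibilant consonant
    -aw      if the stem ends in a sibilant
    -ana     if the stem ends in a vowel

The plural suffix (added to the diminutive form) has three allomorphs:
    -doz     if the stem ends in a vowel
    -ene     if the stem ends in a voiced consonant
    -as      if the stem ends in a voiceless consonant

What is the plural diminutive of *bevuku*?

The final sound of *bevuku* is /u/, which is a vowel, so the diminutive suffix is -ana, giving *bevukuana*.
The final sound of the diminutive form *bevukuana* is /a/, which is a vowel, so the plural suffix is -doz, giving *bevukuanadoz*.

bevukuanadoz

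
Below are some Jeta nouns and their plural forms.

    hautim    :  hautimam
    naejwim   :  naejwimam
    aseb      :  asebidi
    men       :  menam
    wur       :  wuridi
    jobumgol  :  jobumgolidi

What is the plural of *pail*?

The suffix is conditioned by the final consonant: -am when the stem ends in a nasal (*hautim*, *naejwim*, *men*); -idi when the stem ends in a non-nasal consonant (*aseb*, *wur*, *jobumgol*).
*pail* — final consonant /l/ (non-nasal) → -idi → *pailidi*.

pailidi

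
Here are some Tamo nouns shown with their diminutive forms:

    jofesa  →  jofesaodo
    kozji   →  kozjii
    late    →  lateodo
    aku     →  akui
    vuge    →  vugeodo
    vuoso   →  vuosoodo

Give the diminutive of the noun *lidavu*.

Looking at the last vowel of each stem: -i when the last vowel of the stem is a high vowel (*kozji*, *aku*); -odo when the last vowel of the stem is a non-high vowel (*jofesa*, *late*, *vuge*, *vuoso*).
*lidavu*: last vowel = /u/, a high vowel → -i → *lidavui*.

lidavui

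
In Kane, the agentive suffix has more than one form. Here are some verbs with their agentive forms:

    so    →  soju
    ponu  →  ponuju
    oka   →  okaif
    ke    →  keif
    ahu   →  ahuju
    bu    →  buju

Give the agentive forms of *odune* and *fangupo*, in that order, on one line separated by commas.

oduneif, fangupoju

Looking at the last vowel of each stem: -ju when the last vowel of the stem is a rounded vowel (*so*, *ponu*, *ahu*, *bu*); -if when the last vowel of the stem is an unrounded vowel (*oka*, *ke*).
*odune* — last vowel /e/ (an unrounded vowel) → -if → *oduneif*.
*fangupo*: last vowel = /o/, a rounded vowel → -ju → *fangupoju*.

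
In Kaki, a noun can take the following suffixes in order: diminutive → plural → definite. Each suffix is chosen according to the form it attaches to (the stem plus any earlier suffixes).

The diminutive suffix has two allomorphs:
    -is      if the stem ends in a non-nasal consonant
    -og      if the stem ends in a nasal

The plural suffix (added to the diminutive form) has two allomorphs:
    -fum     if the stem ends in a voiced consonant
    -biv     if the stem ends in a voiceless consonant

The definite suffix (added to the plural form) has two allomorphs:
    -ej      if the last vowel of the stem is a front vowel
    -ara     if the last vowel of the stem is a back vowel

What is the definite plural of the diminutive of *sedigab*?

Since the final consonant of *sedigab* is /b/ (non-nasal), it takes -is, giving *sedigabis*.
The diminutive form *sedigabis* — final consonant /s/ (voiceless) → -biv → *sedigabisbiv*.
The last vowel of the plural form *sedigabisbiv* is /i/, which is a front vowel, so the definite suffix is -ej, giving *sedigabisbivej*.

sedigabisbivej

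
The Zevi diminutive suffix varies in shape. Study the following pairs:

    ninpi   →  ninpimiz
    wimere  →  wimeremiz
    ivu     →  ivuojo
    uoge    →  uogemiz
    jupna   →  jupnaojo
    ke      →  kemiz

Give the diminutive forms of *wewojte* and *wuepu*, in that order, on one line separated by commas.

wewojtemiz, wuepuojo

The suffix is conditioned by the last vowel: -miz when the last vowel of the stem is a front vowel (*ninpi*, *wimere*, *uoge*, *ke*); -ojo when the last vowel of the stem is a back vowel (*ivu*, *jupna*).
*wewojte*: last vowel = /e/, a front vowel → -miz → *wewojtemiz*.
*wuepu*: last vowel = /u/, a back vowel → -ojo → *wuepuojo*.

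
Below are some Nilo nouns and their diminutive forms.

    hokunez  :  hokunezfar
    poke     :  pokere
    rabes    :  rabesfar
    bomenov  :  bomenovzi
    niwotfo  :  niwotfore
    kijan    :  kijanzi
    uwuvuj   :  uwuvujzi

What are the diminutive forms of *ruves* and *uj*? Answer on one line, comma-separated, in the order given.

ruvesfar, ujzi

The suffix is conditioned by the final sound: -far when the stem ends in a sibilant (*hokunez*, *rabes*); -zi when the stem ends in a non-sibilant consonant (*bomenov*, *kijan*, *uwuvuj*); -re when the stem ends in a vowel (*poke*, *niwotfo*).
*ruves* — final sound /s/ (a sibilant) → -far → *ruvesfar*.
Since the final sound of *uj* is /j/ (a non-sibilant consonant), it takes -zi, giving *ujzi*.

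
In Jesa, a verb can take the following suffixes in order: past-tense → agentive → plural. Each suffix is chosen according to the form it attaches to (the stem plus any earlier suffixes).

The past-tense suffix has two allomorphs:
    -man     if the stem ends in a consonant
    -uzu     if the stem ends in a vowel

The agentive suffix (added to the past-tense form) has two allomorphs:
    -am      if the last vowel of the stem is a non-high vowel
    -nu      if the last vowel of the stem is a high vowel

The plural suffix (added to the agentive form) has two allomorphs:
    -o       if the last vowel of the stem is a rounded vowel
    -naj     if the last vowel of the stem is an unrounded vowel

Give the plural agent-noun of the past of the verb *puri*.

*puri*: final sound = /i/, a vowel → -uzu → *puriuzu*.
Since the last vowel of the past-tense form *puriuzu* is /u/ (a high vowel), it takes -nu, giving *puriuzunu*.
Since the last vowel of the agentive form *puriuzunu* is /u/ (a rounded vowel), it takes -o, giving *puriuzunuo*.

puriuzunuo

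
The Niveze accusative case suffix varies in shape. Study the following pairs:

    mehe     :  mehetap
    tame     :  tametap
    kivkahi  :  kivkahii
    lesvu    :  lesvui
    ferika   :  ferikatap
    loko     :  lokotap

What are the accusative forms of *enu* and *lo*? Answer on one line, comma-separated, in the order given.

The pattern is height harmony: -i when the last vowel of the stem is a high vowel (*kivkahi*, *lesvu*); -tap when the last vowel of the stem is a non-high vowel (*mehe*, *tame*, *ferika*, *loko*).
The last vowel of *enu* is /u/, which is a high vowel, so the suffix is -i, giving *enui*.
The last vowel of *lo* is /o/, which is a non-high vowel, so the suffix is -tap, giving *lotap*.

enui, lotap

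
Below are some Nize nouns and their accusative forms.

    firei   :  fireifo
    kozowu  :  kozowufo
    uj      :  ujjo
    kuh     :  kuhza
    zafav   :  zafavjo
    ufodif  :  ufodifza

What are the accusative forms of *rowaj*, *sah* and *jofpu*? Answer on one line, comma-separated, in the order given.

rowajjo, sahza, jofpufo

Looking at the final sound of each stem: -za when the stem ends in a voiceless consonant (*kuh*, *ufodif*); -jo when the stem ends in a voiced consonant (*uj*, *zafav*); -fo when the stem ends in a vowel (*firei*, *kozowu*).
Since the final sound of *rowaj* is /j/ (a voiced consonant), it takes -jo, giving *rowajjo*.
*sah*: final sound = /h/, a voiceless consonant → -za → *sahza*.
The final sound of *jofpu* is /u/, which is a vowel, so the suffix is -fo, giving *jofpufo*.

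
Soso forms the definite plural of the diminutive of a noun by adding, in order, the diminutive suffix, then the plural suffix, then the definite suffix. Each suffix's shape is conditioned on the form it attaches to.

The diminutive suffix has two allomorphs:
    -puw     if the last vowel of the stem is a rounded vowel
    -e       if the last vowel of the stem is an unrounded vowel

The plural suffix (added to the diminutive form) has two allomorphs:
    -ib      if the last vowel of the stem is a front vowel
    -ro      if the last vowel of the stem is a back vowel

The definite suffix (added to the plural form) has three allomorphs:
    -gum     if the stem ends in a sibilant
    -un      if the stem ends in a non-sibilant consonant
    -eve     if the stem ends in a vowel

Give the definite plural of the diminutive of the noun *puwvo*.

puwvopuwroeve

*puwvo* — last vowel /o/ (a rounded vowel) → -puw → *puwvopuw*.
The last vowel of the diminutive form *puwvopuw* is /u/, which is a back vowel, so the plural suffix is -ro, giving *puwvopuwro*.
The final sound of the plural form *puwvopuwro* is /o/, which is a vowel, so the definite suffix is -eve, giving *puwvopuwroeve*.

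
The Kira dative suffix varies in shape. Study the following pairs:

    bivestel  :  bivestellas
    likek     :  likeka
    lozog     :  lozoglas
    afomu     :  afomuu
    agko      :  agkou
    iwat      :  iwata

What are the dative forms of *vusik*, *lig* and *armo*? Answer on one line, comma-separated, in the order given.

The pattern is voicing of the final sound: -a when the stem ends in a voiceless consonant (*likek*, *iwat*); -las when the stem ends in a voiced consonant (*bivestel*, *lozog*); -u when the stem ends in a vowel (*afomu*, *agko*).
*vusik* — final sound /k/ (a voiceless consonant) → -a → *vusika*.
*lig*: final sound = /g/, a voiced consonant → -las → *liglas*.
*armo*: final sound = /o/, a vowel → -u → *armou*.

vusika, liglas, armou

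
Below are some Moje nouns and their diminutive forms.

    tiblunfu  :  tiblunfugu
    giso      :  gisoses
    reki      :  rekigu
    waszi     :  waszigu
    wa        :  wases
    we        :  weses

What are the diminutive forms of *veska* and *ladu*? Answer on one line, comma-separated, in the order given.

The suffix is conditioned by the last vowel: -gu when the last vowel of the stem is a high vowel (*tiblunfu*, *reki*, *waszi*); -ses when the last vowel of the stem is a non-high vowel (*giso*, *wa*, *we*).
Since the last vowel of *veska* is /a/ (a non-high vowel), it takes -ses, giving *veskases*.
*ladu*: last vowel = /u/, a high vowel → -gu → *ladugu*.

veskases, ladugu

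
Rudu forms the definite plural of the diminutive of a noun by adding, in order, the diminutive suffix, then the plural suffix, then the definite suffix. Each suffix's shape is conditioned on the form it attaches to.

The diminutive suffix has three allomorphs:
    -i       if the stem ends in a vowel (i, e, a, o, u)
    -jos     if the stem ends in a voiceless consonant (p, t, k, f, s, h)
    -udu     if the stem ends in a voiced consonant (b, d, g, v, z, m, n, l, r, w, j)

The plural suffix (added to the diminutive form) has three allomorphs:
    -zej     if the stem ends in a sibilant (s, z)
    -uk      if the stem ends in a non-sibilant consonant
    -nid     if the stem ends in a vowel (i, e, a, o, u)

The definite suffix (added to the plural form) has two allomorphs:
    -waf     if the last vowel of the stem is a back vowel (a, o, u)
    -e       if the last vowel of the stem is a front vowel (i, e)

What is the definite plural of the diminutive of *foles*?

The final sound of *foles* is /s/, which is a voiceless consonant, so the diminutive suffix is -jos, giving *folesjos*.
The diminutive form *folesjos* — final sound /s/ (a sibilant) → -zej → *folesjoszej*.
Since the last vowel of the plural form *folesjoszej* is /e/ (a front vowel), it takes -e, giving *folesjoszeje*.

folesjoszeje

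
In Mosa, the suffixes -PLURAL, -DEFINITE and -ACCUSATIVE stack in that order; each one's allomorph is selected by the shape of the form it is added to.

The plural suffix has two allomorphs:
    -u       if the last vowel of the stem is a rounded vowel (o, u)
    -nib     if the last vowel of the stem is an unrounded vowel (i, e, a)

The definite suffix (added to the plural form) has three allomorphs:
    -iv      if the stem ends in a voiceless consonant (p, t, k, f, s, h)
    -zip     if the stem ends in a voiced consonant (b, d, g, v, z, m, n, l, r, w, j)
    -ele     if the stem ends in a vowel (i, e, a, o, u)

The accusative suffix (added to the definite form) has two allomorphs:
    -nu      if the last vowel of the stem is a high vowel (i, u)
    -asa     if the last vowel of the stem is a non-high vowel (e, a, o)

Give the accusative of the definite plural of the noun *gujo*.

*gujo* — last vowel /o/ (a rounded vowel) → -u → *gujou*.
The plural form *gujou*: final sound = /u/, a vowel → -ele → *gujouele*.
The last vowel of the definite form *gujouele* is /e/, which is a non-high vowel, so the accusative suffix is -asa, giving *gujoueleasa*.

gujoueleasa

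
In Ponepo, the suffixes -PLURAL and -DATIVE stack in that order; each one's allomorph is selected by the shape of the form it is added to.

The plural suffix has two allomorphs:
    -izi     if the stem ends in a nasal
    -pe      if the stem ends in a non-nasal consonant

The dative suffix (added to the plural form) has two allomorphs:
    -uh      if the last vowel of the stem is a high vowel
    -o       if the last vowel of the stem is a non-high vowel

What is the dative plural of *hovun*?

hovuniziuh

*hovun*: final consonant = /n/, a nasal → -izi → *hovunizi*.
The plural form *hovunizi* — last vowel /i/ (a high vowel) → -uh → *hovuniziuh*.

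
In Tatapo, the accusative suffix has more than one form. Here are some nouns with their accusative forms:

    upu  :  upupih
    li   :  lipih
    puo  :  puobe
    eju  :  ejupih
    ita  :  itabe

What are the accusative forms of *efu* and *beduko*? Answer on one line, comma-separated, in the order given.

efupih, bedukobe

The suffix is conditioned by the last vowel: -pih when the last vowel of the stem is a high vowel (*upu*, *li*, *eju*); -be when the last vowel of the stem is a non-high vowel (*puo*, *ita*).
Since the last vowel of *efu* is /u/ (a high vowel), it takes -pih, giving *efupih*.
*beduko*: last vowel = /o/, a non-high vowel → -be → *bedukobe*.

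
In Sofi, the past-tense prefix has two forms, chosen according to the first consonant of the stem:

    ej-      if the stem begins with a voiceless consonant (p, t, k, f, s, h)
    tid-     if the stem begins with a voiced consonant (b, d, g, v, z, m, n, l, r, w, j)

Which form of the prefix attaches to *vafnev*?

*vafnev*: first consonant = /v/, voiced → tid-.

tid-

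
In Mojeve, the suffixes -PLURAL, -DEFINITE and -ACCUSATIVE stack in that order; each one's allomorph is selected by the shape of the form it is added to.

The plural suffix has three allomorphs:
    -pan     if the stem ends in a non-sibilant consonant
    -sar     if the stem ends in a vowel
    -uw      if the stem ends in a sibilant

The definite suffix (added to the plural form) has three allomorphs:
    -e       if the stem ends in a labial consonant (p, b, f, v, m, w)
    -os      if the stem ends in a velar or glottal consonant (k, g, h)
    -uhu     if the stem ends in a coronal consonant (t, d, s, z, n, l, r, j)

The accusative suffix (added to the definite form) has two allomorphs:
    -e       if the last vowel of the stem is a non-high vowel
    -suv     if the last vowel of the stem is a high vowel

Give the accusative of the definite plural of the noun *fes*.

Since the final sound of *fes* is /s/ (a sibilant), it takes -uw, giving *fesuw*.
The final consonant of the plural form *fesuw* is /w/, which is labial, so the definite suffix is -e, giving *fesuwe*.
The definite form *fesuwe* — last vowel /e/ (a non-high vowel) → -e → *fesuwee*.

fesuwee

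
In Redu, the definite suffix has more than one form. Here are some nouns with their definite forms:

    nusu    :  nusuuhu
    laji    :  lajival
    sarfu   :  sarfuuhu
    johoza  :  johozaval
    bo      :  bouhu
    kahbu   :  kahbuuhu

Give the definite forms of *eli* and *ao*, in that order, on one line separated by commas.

elival, aouhu

The pattern is rounding harmony: -uhu when the last vowel of the stem is a rounded vowel (*nusu*, *sarfu*, *bo*, *kahbu*); -val when the last vowel of the stem is an unrounded vowel (*laji*, *johoza*).
*eli*: last vowel = /i/, an unrounded vowel → -val → *elival*.
Since the last vowel of *ao* is /o/ (a rounded vowel), it takes -uhu, giving *aouhu*.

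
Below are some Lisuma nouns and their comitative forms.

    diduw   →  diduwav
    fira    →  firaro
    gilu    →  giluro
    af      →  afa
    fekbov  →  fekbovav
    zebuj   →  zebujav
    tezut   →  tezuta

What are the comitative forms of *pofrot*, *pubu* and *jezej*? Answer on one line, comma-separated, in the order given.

pofrota, puburo, jezejav

The alternation tracks the final sound of the stem — -a when the stem ends in a voiceless consonant (*af*, *tezut*); -av when the stem ends in a voiced consonant (*diduw*, *fekbov*, *zebuj*); -ro when the stem ends in a vowel (*fira*, *gilu*).
Since the final sound of *pofrot* is /t/ (a voiceless consonant), it takes -a, giving *pofrota*.
Since the final sound of *pubu* is /u/ (a vowel), it takes -ro, giving *puburo*.
*jezej*: final sound = /j/, a voiced consonant → -av → *jezejav*.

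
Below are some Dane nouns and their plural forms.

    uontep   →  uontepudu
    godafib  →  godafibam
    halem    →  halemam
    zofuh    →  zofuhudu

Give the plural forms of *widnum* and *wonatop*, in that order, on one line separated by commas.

widnumam, wonatopudu

The suffix is conditioned by the final consonant: -udu when the stem ends in a voiceless consonant (*uontep*, *zofuh*); -am when the stem ends in a voiced consonant (*godafib*, *halem*).
*widnum* — final consonant /m/ (voiced) → -am → *widnumam*.
Since the final consonant of *wonatop* is /p/ (voiceless), it takes -udu, giving *wonatopudu*.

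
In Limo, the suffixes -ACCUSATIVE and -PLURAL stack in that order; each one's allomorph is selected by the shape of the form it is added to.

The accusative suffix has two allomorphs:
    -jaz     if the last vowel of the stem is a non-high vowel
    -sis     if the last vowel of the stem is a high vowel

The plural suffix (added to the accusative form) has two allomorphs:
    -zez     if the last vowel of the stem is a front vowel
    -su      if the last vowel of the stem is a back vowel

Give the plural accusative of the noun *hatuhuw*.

The last vowel of *hatuhuw* is /u/, which is a high vowel, so the accusative suffix is -sis, giving *hatuhuwsis*.
The last vowel of the accusative form *hatuhuwsis* is /i/, which is a front vowel, so the plural suffix is -zez, giving *hatuhuwsiszez*.

hatuhuwsiszez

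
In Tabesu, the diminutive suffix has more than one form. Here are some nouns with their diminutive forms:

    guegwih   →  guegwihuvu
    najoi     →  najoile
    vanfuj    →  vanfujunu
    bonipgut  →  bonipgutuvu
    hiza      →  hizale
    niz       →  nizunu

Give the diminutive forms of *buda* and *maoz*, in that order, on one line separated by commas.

budale, maozunu

The alternation tracks the final sound of the stem — -uvu when the stem ends in a voiceless consonant (*guegwih*, *bonipgut*); -unu when the stem ends in a voiced consonant (*vanfuj*, *niz*); -le when the stem ends in a vowel (*najoi*, *hiza*).
The final sound of *buda* is /a/, which is a vowel, so the suffix is -le, giving *budale*.
*maoz* — final sound /z/ (a voiced consonant) → -unu → *maozunu*.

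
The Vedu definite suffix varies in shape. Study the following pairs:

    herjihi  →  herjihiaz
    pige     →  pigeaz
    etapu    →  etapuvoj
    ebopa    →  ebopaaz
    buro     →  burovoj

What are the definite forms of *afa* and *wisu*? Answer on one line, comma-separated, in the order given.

The pattern is rounding harmony: -voj when the last vowel of the stem is a rounded vowel (*etapu*, *buro*); -az when the last vowel of the stem is an unrounded vowel (*herjihi*, *pige*, *ebopa*).
The last vowel of *afa* is /a/, which is an unrounded vowel, so the suffix is -az, giving *afaaz*.
The last vowel of *wisu* is /u/, which is a rounded vowel, so the suffix is -voj, giving *wisuvoj*.

afaaz, wisuvoj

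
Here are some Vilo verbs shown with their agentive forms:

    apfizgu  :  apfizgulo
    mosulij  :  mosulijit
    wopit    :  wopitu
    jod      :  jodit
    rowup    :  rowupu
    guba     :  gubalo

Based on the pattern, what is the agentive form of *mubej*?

Looking at the final sound of each stem: -u when the stem ends in a voiceless consonant (*wopit*, *rowup*); -it when the stem ends in a voiced consonant (*mosulij*, *jod*); -lo when the stem ends in a vowel (*apfizgu*, *guba*).
*mubej*: final sound = /j/, a voiced consonant → -it → *mubejit*.

mubejit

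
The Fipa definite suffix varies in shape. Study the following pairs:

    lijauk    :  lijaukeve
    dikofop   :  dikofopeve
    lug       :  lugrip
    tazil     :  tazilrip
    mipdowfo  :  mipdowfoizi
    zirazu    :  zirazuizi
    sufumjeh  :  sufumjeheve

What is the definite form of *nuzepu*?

The suffix is conditioned by the final sound: -eve when the stem ends in a voiceless consonant (*lijauk*, *dikofop*, *sufumjeh*); -rip when the stem ends in a voiced consonant (*lug*, *tazil*); -izi when the stem ends in a vowel (*mipdowfo*, *zirazu*).
*nuzepu*: final sound = /u/, a vowel → -izi → *nuzepuizi*.

nuzepuizi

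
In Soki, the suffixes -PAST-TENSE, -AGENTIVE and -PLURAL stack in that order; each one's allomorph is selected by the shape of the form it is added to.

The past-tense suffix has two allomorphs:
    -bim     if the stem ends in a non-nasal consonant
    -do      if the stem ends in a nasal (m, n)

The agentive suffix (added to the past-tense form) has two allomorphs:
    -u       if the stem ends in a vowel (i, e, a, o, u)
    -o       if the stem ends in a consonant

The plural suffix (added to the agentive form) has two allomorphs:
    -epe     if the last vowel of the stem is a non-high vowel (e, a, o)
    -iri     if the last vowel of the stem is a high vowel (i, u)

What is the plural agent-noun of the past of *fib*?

The final consonant of *fib* is /b/, which is non-nasal, so the past-tense suffix is -bim, giving *fibbim*.
The final sound of the past-tense form *fibbim* is /m/, which is a consonant, so the agentive suffix is -o, giving *fibbimo*.
The last vowel of the agentive form *fibbimo* is /o/, which is a non-high vowel, so the plural suffix is -epe, giving *fibbimoepe*.

fibbimoepe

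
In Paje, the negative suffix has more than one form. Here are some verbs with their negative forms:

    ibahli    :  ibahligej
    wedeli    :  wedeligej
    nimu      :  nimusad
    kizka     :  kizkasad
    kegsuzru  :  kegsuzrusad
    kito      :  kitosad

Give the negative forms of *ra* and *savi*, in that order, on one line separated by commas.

rasad, savigej

Looking at the last vowel of each stem: -gej when the last vowel of the stem is a front vowel (*ibahli*, *wedeli*); -sad when the last vowel of the stem is a back vowel (*nimu*, *kizka*, *kegsuzru*, *kito*).
The last vowel of *ra* is /a/, which is a back vowel, so the suffix is -sad, giving *rasad*.
*savi*: last vowel = /i/, a front vowel → -gej → *savigej*.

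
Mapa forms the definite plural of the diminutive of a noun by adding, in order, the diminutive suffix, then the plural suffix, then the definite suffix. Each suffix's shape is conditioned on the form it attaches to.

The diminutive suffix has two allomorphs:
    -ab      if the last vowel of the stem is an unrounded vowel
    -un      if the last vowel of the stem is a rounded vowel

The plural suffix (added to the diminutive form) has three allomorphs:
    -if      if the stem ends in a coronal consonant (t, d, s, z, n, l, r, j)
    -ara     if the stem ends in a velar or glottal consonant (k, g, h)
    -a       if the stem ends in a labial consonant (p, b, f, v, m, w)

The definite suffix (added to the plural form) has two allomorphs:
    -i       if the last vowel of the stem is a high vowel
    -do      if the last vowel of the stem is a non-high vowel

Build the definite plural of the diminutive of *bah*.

bahabado

The last vowel of *bah* is /a/, which is an unrounded vowel, so the diminutive suffix is -ab, giving *bahab*.
The final consonant of the diminutive form *bahab* is /b/, which is labial, so the plural suffix is -a, giving *bahaba*.
Since the last vowel of the plural form *bahaba* is /a/ (a non-high vowel), it takes -do, giving *bahabado*.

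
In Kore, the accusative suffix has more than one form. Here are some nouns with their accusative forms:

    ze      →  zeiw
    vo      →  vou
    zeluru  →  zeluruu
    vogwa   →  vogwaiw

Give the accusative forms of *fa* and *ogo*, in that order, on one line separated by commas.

faiw, ogou

The alternation tracks the last vowel of the stem — -u when the last vowel of the stem is a rounded vowel (*vo*, *zeluru*); -iw when the last vowel of the stem is an unrounded vowel (*ze*, *vogwa*).
*fa* — last vowel /a/ (an unrounded vowel) → -iw → *faiw*.
*ogo*: last vowel = /o/, a rounded vowel → -u → *ogou*.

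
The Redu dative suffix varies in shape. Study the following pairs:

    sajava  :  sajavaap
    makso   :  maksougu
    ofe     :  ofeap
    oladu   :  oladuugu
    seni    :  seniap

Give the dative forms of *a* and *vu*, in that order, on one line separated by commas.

The pattern is rounding harmony: -ugu when the last vowel of the stem is a rounded vowel (*makso*, *oladu*); -ap when the last vowel of the stem is an unrounded vowel (*sajava*, *ofe*, *seni*).
*a*: last vowel = /a/, an unrounded vowel → -ap → *aap*.
*vu*: last vowel = /u/, a rounded vowel → -ugu → *vuugu*.

aap, vuugu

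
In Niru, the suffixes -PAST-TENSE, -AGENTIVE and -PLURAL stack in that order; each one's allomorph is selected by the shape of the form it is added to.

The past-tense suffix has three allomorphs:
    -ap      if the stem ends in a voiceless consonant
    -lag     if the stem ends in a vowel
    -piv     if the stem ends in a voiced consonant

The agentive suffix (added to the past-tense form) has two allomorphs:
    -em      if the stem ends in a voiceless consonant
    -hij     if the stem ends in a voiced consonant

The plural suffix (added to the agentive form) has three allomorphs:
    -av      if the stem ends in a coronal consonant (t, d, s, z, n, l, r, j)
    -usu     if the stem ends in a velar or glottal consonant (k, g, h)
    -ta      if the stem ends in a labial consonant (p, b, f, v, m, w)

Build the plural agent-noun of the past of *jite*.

jitelaghijav

*jite*: final sound = /e/, a vowel → -lag → *jitelag*.
The final consonant of the past-tense form *jitelag* is /g/, which is voiced, so the agentive suffix is -hij, giving *jitelaghij*.
Since the final consonant of the agentive form *jitelaghij* is /j/ (coronal), it takes -av, giving *jitelaghijav*.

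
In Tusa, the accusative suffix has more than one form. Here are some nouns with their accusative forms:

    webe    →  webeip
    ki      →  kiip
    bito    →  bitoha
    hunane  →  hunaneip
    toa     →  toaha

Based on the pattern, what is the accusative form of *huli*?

huliip

The suffix is conditioned by the last vowel: -ip when the last vowel of the stem is a front vowel (*webe*, *ki*, *hunane*); -ha when the last vowel of the stem is a back vowel (*bito*, *toa*).
Since the last vowel of *huli* is /i/ (a front vowel), it takes -ip, giving *huliip*.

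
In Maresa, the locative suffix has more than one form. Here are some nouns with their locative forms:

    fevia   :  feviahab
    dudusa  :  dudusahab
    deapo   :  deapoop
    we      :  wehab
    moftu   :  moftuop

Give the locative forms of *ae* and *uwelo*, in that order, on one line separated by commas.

The suffix is conditioned by the last vowel: -op when the last vowel of the stem is a rounded vowel (*deapo*, *moftu*); -hab when the last vowel of the stem is an unrounded vowel (*fevia*, *dudusa*, *we*).
The last vowel of *ae* is /e/, which is an unrounded vowel, so the suffix is -hab, giving *aehab*.
The last vowel of *uwelo* is /o/, which is a rounded vowel, so the suffix is -op, giving *uweloop*.

aehab, uweloop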